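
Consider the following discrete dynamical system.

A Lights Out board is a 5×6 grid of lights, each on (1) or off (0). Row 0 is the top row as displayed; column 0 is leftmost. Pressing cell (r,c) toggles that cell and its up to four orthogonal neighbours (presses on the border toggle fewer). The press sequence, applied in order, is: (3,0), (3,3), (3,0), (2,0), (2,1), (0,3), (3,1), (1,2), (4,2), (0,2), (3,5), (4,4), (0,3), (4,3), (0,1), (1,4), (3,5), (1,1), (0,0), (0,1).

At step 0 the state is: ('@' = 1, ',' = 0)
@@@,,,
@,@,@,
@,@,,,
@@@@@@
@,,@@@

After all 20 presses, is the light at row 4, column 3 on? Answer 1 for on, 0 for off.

1

step 0: @@@,,,
@,@,@,
@,@,,,
@@@@@@
@,,@@@
step 1: @@@,,,
@,@,@,
,,@,,,
,,@@@@
,,,@@@
step 2: @@@,,,
@,@,@,
,,@@,,
,,,,,@
,,,,@@
step 3: @@@,,,
@,@,@,
@,@@,,
@@,,,@
@,,,@@
step 4: @@@,,,
,,@,@,
,@@@,,
,@,,,@
@,,,@@
step 5: @@@,,,
,@@,@,
@,,@,,
,,,,,@
@,,,@@
step 6: @@,@@,
,@@@@,
@,,@,,
,,,,,@
@,,,@@
step 7: @@,@@,
,@@@@,
@@,@,,
@@@,,@
@@,,@@
step 8: @@@@@,
,,,,@,
@@@@,,
@@@,,@
@@,,@@
step 9: @@@@@,
,,,,@,
@@@@,,
@@,,,@
@,@@@@
step 10: @,,,@,
,,@,@,
@@@@,,
@@,,,@
@,@@@@
step 11: @,,,@,
,,@,@,
@@@@,@
@@,,@,
@,@@@,
step 12: @,,,@,
,,@,@,
@@@@,@
@@,,,,
@,@,,@
step 13: @,@@,,
,,@@@,
@@@@,@
@@,,,,
@,@,,@
step 14: @,@@,,
,,@@@,
@@@@,@
@@,@,,
@,,@@@
step 15: ,@,@,,
,@@@@,
@@@@,@
@@,@,,
@,,@@@
step 16: ,@,@@,
,@@,,@
@@@@@@
@@,@,,
@,,@@@
step 17: ,@,@@,
,@@,,@
@@@@@,
@@,@@@
@,,@@,
step 18: ,,,@@,
@,,,,@
@,@@@,
@@,@@@
@,,@@,
step 19: @@,@@,
,,,,,@
@,@@@,
@@,@@@
@,,@@,
step 20: ,,@@@,
,@,,,@
@,@@@,
@@,@@@
@,,@@,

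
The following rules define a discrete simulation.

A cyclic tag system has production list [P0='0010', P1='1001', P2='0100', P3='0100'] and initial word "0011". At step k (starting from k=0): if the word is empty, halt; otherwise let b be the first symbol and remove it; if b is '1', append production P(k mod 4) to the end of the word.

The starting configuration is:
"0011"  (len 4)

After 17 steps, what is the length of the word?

15

0) "0011"  (len 4)
1) "011"  (len 3)
2) "11"  (len 2)
3) "10100"  (len 5)
4) "01000100"  (len 8)
5) "1000100"  (len 7)
6) "0001001001"  (len 10)
7) "001001001"  (len 9)
8) "01001001"  (len 8)
9) "1001001"  (len 7)
10) "0010011001"  (len 10)
11) "010011001"  (len 9)
12) "10011001"  (len 8)
13) "00110010010"  (len 11)
14) "0110010010"  (len 10)
15) "110010010"  (len 9)
16) "100100100100"  (len 12)
17) "001001001000010"  (len 15)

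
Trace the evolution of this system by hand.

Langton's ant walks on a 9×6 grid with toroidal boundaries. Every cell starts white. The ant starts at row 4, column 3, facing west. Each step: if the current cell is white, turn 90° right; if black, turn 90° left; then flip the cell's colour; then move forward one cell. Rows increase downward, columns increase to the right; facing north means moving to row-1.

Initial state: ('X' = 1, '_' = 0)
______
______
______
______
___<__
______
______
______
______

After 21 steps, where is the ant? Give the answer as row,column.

gen 0: ______
______
______
______
___<__
______
______
______
______
gen 1: ______
______
______
___^__
___X__
______
______
______
______
gen 2: ______
______
______
___X>_
___X__
______
______
______
______
gen 3: ______
______
______
___XX_
___Xv_
______
______
______
______
gen 4: ______
______
______
___XX_
___<X_
______
______
______
______
gen 5: ______
______
______
___XX_
____X_
___v__
______
______
______
gen 6: ______
______
______
___XX_
____X_
__<X__
______
______
______
gen 7: ______
______
______
___XX_
__^_X_
__XX__
______
______
______
gen 8: ______
______
______
___XX_
__X>X_
__XX__
______
______
______
gen 9: ______
______
______
___XX_
__XXX_
__Xv__
______
______
______
gen 10: ______
______
______
___XX_
__XXX_
__X_>_
______
______
______
gen 11: ______
______
______
___XX_
__XXX_
__X_X_
____v_
______
______
gen 12: ______
______
______
___XX_
__XXX_
__X_X_
___<X_
______
______
gen 13: ______
______
______
___XX_
__XXX_
__X^X_
___XX_
______
______
gen 14: ______
______
______
___XX_
__XXX_
__XX>_
___XX_
______
______
gen 15: ______
______
______
___XX_
__XX^_
__XX__
___XX_
______
______
gen 16: ______
______
______
___XX_
__X<__
__XX__
___XX_
______
______
gen 17: ______
______
______
___XX_
__X___
__Xv__
___XX_
______
______
gen 18: ______
______
______
___XX_
__X___
__X_>_
___XX_
______
______
gen 19: ______
______
______
___XX_
__X___
__X_X_
___Xv_
______
______
gen 20: ______
______
______
___XX_
__X___
__X_X_
___X_>
______
______
gen 21: ______
______
______
___XX_
__X___
__X_X_
___X_X
_____v
______

7,5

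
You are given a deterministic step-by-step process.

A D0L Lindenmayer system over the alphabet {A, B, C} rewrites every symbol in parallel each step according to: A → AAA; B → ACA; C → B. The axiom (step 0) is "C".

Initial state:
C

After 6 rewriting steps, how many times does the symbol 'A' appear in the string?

t=0: C
t=1: B
t=2: ACA
t=3: AAABAAA
t=4: AAAAAAAAAACAAAAAAAAAA
t=5: AAAAAAAAAAAAAAAAAAAAAAAAAAAAAABAAAAAAAAAAAAAAAAAAAAAAAAAAAAAA
t=6: AAAAAAAAAAAAAAAAAAAAAAAAAAAAAAAAAAAAAAAAAAAAAAAAAAAAAAAAAA…AAAAAAAAAAAAAAAAAAAAAAAAAAAAAAAAAAAAAAAAAAAAAAAAAAAAAAAAAA  (len 183)

182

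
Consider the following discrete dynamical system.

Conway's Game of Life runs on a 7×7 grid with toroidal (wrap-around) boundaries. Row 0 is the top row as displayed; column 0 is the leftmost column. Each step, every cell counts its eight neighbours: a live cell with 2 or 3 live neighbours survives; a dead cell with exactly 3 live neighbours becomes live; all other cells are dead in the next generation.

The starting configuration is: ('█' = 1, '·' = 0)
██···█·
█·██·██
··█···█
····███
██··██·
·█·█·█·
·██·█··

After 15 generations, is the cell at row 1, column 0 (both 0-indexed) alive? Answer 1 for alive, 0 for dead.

gen 0: ██···█·
█·██·██
··█···█
····███
██··██·
·█·█·█·
·██·█··
gen 1: ·····█·
··████·
·██····
·█·██··
████···
···█·██
···████
gen 2: ··█····
·█████·
·█···█·
····█··
██···██
·█·····
···█···
gen 3: ·█·····
·█·███·
·█···█·
·█··█··
██···██
·██···█
··█····
gen 4: ·█·██··
██··██·
██·█·█·
·██·█··
·····██
··█··██
█·█····
gen 5: ···████
·····█·
···█·█·
·████··
█████·█
██···█·
█·█·███
gen 6: █··█···
···█···
···█·█·
······█
······█
·······
··█····
gen 7: ··██···
··██···
····█··
·····██
·······
·······
·······
gen 8: ··██···
··█·█··
···███·
·····█·
·······
·······
·······
gen 9: ··██···
··█··█·
···█·█·
·····█·
·······
·······
·······
gen 10: ··██···
··█····
·····██
····█··
·······
·······
·······
gen 11: ··██···
··██···
·····█·
·····█·
·······
·······
·······
gen 12: ··██···
··███··
····█··
·······
·······
·······
·······
gen 13: ··█·█··
··█·█··
····█··
·······
·······
·······
·······
gen 14: ·······
····██·
···█···
·······
·······
·······
·······
gen 15: ·······
····█··
····█··
·······
·······
·······
·······

0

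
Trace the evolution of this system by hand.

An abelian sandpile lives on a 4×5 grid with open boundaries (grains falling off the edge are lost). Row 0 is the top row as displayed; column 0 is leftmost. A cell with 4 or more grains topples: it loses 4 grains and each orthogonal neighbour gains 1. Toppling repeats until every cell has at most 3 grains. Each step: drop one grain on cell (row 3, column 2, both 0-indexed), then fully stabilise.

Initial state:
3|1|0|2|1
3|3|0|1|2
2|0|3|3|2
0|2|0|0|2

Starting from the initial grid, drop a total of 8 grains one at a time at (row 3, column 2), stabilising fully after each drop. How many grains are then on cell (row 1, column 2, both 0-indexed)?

0) 3|1|0|2|1
3|3|0|1|2
2|0|3|3|2
0|2|0|0|2
1) 3|1|0|2|1
3|3|0|1|2
2|0|3|3|2
0|2|1|0|2
2) 3|1|0|2|1
3|3|0|1|2
2|0|3|3|2
0|2|2|0|2
3) 3|1|0|2|1
3|3|0|1|2
2|0|3|3|2
0|2|3|0|2
4) 3|1|0|2|1
3|3|1|2|2
2|1|1|0|3
0|3|1|2|2
5) 3|1|0|2|1
3|3|1|2|2
2|1|1|0|3
0|3|2|2|2
6) 3|1|0|2|1
3|3|1|2|2
2|1|1|0|3
0|3|3|2|2
7) 3|1|0|2|1
3|3|1|2|2
2|2|2|0|3
1|0|1|3|2
8) 3|1|0|2|1
3|3|1|2|2
2|2|2|0|3
1|0|2|3|2

1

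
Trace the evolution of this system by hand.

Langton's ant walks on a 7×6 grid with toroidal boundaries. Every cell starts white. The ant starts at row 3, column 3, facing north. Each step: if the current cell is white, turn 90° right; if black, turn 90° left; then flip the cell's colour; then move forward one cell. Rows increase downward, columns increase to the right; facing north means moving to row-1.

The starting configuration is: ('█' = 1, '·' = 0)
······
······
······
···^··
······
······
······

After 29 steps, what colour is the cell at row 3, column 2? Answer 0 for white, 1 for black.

gen 0: ······
······
······
···^··
······
······
······
gen 1: ······
······
······
···█>·
······
······
······
gen 2: ······
······
······
···██·
····v·
······
······
gen 3: ······
······
······
···██·
···<█·
······
······
gen 4: ······
······
······
···^█·
···██·
······
······
gen 5: ······
······
······
··<·█·
···██·
······
······
gen 6: ······
······
··^···
··█·█·
···██·
······
······
gen 7: ······
······
··█>··
··█·█·
···██·
······
······
gen 8: ······
······
··██··
··█v█·
···██·
······
······
gen 9: ······
······
··██··
··<██·
···██·
······
······
gen 10: ······
······
··██··
···██·
··v██·
······
······
gen 11: ······
······
··██··
···██·
·<███·
······
······
gen 12: ······
······
··██··
·^·██·
·████·
······
······
gen 13: ······
······
··██··
·█>██·
·████·
······
······
gen 14: ······
······
··██··
·████·
·█v██·
······
······
gen 15: ······
······
··██··
·████·
·█·>█·
······
······
gen 16: ······
······
··██··
·██^█·
·█··█·
······
······
gen 17: ······
······
··██··
·█<·█·
·█··█·
······
······
gen 18: ······
······
··██··
·█··█·
·█v·█·
······
······
gen 19: ······
······
··██··
·█··█·
·<█·█·
······
······
gen 20: ······
······
··██··
·█··█·
··█·█·
·v····
······
gen 21: ······
······
··██··
·█··█·
··█·█·
<█····
······
gen 22: ······
······
··██··
·█··█·
^·█·█·
██····
······
gen 23: ······
······
··██··
·█··█·
█>█·█·
██····
······
gen 24: ······
······
··██··
·█··█·
███·█·
█v····
······
gen 25: ······
······
··██··
·█··█·
███·█·
█·>···
······
gen 26: ······
······
··██··
·█··█·
███·█·
█·█···
··v···
gen 27: ······
······
··██··
·█··█·
███·█·
█·█···
·<█···
gen 28: ······
······
··██··
·█··█·
███·█·
█^█···
·██···
gen 29: ······
······
··██··
·█··█·
███·█·
██>···
·██···

0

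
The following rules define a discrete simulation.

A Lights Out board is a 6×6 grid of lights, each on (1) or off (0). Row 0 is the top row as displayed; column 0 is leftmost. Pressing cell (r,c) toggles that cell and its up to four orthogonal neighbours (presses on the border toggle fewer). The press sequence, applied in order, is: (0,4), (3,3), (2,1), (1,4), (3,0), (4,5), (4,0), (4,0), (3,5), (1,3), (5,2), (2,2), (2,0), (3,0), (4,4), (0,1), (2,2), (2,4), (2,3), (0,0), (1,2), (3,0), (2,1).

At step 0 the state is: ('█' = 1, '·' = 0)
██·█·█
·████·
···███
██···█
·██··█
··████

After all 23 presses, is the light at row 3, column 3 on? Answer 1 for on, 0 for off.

step 0: ██·█·█
·████·
···███
██···█
·██··█
··████
step 1: ██··█·
·███··
···███
██···█
·██··█
··████
step 2: ██··█·
·███··
····██
██████
·███·█
··████
step 3: ██··█·
··██··
███·██
█·████
·███·█
··████
step 4: ██····
··█·██
███··█
█·████
·███·█
··████
step 5: ██····
··█·██
·██··█
·█████
████·█
··████
step 6: ██····
··█·██
·██··█
·████·
█████·
··███·
step 7: ██····
··█·██
·██··█
█████·
··███·
█·███·
step 8: ██····
··█·██
·██··█
·████·
█████·
··███·
step 9: ██····
··█·██
·██···
·███·█
██████
··███·
step 10: ██·█··
···█·█
·███··
·███·█
██████
··███·
step 11: ██·█··
···█·█
·███··
·███·█
██·███
·█··█·
step 12: ██·█··
··██·█
······
·█·█·█
██·███
·█··█·
step 13: ██·█··
█·██·█
██····
██·█·█
██·███
·█··█·
step 14: ██·█··
█·██·█
·█····
···█·█
·█·███
·█··█·
step 15: ██·█··
█·██·█
·█····
···███
·█····
·█····
step 16: ··██··
████·█
·█····
···███
·█····
·█····
step 17: ··██··
██·█·█
··██··
··████
·█····
·█····
step 18: ··██··
██·███
··█·██
··██·█
·█····
·█····
step 19: ··██··
██··██
···█·█
··█··█
·█····
·█····
step 20: ████··
·█··██
···█·█
··█··█
·█····
·█····
step 21: ██·█··
··████
··██·█
··█··█
·█····
·█····
step 22: ██·█··
··████
█·██·█
███··█
██····
·█····
step 23: ██·█··
·█████
·█·█·█
█·█··█
██····
·█····

0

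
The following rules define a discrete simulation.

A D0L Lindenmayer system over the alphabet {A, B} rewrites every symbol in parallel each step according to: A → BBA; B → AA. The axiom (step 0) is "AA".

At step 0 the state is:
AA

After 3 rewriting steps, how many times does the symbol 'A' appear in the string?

step 0: AA
step 1: BBABBA
step 2: AAAABBAAAAABBA
step 3: BBABBABBABBAAAAABBABBABBABBABBAAAAABBA

18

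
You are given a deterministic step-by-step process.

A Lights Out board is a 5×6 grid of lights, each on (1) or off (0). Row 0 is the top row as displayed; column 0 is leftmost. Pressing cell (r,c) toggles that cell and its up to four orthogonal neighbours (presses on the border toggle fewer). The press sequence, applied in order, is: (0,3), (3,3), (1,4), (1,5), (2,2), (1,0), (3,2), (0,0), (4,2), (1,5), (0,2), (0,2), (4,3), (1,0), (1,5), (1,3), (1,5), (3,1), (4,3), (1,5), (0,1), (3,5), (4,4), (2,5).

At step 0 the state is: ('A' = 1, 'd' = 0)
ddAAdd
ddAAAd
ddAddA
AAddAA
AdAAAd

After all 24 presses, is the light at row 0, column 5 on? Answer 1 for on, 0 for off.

[0] ddAAdd
ddAAAd
ddAddA
AAddAA
AdAAAd
[1] ddddAd
ddAdAd
ddAddA
AAddAA
AdAAAd
[2] ddddAd
ddAdAd
ddAAdA
AAAAdA
AdAdAd
[3] dddddd
ddAAdA
ddAAAA
AAAAdA
AdAdAd
[4] dddddA
ddAAAd
ddAAAd
AAAAdA
AdAdAd
[5] dddddA
dddAAd
dAddAd
AAdAdA
AdAdAd
[6] AddddA
AAdAAd
AAddAd
AAdAdA
AdAdAd
[7] AddddA
AAdAAd
AAAdAd
AdAddA
AdddAd
[8] dAdddA
dAdAAd
AAAdAd
AdAddA
AdddAd
[9] dAdddA
dAdAAd
AAAdAd
AddddA
AAAAAd
[10] dAdddd
dAdAdA
AAAdAA
AddddA
AAAAAd
[11] ddAAdd
dAAAdA
AAAdAA
AddddA
AAAAAd
[12] dAdddd
dAdAdA
AAAdAA
AddddA
AAAAAd
[13] dAdddd
dAdAdA
AAAdAA
AddAdA
AAdddd
[14] AAdddd
AddAdA
dAAdAA
AddAdA
AAdddd
[15] AAdddA
AddAAd
dAAdAd
AddAdA
AAdddd
[16] AAdAdA
AdAddd
dAAAAd
AddAdA
AAdddd
[17] AAdAdd
AdAdAA
dAAAAA
AddAdA
AAdddd
[18] AAdAdd
AdAdAA
ddAAAA
dAAAdA
Addddd
[19] AAdAdd
AdAdAA
ddAAAA
dAAddA
AdAAAd
[20] AAdAdA
AdAddd
ddAAAd
dAAddA
AdAAAd
[21] ddAAdA
AAAddd
ddAAAd
dAAddA
AdAAAd
[22] ddAAdA
AAAddd
ddAAAA
dAAdAd
AdAAAA
[23] ddAAdA
AAAddd
ddAAAA
dAAddd
AdAddd
[24] ddAAdA
AAAddA
ddAAdd
dAAddA
AdAddd

1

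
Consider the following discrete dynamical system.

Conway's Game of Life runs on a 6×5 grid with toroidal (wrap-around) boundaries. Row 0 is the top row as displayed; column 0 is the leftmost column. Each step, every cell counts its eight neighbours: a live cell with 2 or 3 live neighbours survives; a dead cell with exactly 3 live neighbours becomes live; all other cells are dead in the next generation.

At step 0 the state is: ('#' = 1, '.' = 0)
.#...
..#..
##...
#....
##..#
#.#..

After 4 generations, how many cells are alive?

t=0: .#...
..#..
##...
#....
##..#
#.#..
t=1: .##..
#.#..
##...
.....
....#
..#.#
t=2: #.#..
#.#..
##...
#....
...#.
###..
t=3: #.###
#.#.#
#...#
##..#
#.#.#
#.###
t=4: .....
..#..
.....
.....
..#..
.....

2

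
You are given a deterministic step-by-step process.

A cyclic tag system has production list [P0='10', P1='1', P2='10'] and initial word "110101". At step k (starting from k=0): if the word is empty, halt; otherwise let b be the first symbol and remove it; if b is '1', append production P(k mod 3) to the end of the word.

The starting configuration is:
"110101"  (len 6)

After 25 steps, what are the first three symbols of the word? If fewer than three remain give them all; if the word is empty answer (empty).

step 0: "110101"  (len 6)
step 1: "1010110"  (len 7)
step 2: "0101101"  (len 7)
step 3: "101101"  (len 6)
step 4: "0110110"  (len 7)
step 5: "110110"  (len 6)
step 6: "1011010"  (len 7)
step 7: "01101010"  (len 8)
step 8: "1101010"  (len 7)
step 9: "10101010"  (len 8)
step 10: "010101010"  (len 9)
step 11: "10101010"  (len 8)
step 12: "010101010"  (len 9)
step 13: "10101010"  (len 8)
step 14: "01010101"  (len 8)
step 15: "1010101"  (len 7)
step 16: "01010110"  (len 8)
step 17: "1010110"  (len 7)
step 18: "01011010"  (len 8)
step 19: "1011010"  (len 7)
step 20: "0110101"  (len 7)
step 21: "110101"  (len 6)
step 22: "1010110"  (len 7)
step 23: "0101101"  (len 7)
step 24: "101101"  (len 6)
step 25: "0110110"  (len 7)

011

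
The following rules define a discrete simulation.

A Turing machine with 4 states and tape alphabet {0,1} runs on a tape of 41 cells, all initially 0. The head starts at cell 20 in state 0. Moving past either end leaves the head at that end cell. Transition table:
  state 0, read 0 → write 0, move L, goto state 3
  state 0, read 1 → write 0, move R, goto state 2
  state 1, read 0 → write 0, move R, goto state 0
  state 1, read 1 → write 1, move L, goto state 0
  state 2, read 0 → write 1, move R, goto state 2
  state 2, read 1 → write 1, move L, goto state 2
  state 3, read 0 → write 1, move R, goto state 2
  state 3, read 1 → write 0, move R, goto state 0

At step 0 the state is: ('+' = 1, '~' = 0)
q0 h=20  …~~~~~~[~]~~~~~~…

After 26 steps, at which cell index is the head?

37

t=0: q0 h=20  …~~~~~~[~]~~~~~~…
t=1: q3 h=19  …~~~~~~[~]~~~~~~…
t=2: q2 h=20  …~~~~~+[~]~~~~~~…
t=3: q2 h=21  …~~~~++[~]~~~~~~…
t=4: q2 h=22  …~~~+++[~]~~~~~~…
t=5: q2 h=23  …~~++++[~]~~~~~~…
t=6: q2 h=24  …~+++++[~]~~~~~~…
t=7: q2 h=25  …++++++[~]~~~~~~…
t=8: q2 h=26  …++++++[~]~~~~~~…
t=9: q2 h=27  …++++++[~]~~~~~~…
t=10: q2 h=28  …++++++[~]~~~~~~…
t=11: q2 h=29  …++++++[~]~~~~~~…
t=12: q2 h=30  …++++++[~]~~~~~~…
t=13: q2 h=31  …++++++[~]~~~~~~…
t=14: q2 h=32  …++++++[~]~~~~~~…
t=15: q2 h=33  …++++++[~]~~~~~~…
t=16: q2 h=34  …++++++[~]~~~~~~|
t=17: q2 h=35  …++++++[~]~~~~~|
t=18: q2 h=36  …++++++[~]~~~~|
t=19: q2 h=37  …++++++[~]~~~|
t=20: q2 h=38  …++++++[~]~~|
t=21: q2 h=39  …++++++[~]~|
t=22: q2 h=40  …++++++[~]|
t=23: q2 h=40  …++++++[+]|
t=24: q2 h=39  …++++++[+]+|
t=25: q2 h=38  …++++++[+]++|
t=26: q2 h=37  …++++++[+]+++|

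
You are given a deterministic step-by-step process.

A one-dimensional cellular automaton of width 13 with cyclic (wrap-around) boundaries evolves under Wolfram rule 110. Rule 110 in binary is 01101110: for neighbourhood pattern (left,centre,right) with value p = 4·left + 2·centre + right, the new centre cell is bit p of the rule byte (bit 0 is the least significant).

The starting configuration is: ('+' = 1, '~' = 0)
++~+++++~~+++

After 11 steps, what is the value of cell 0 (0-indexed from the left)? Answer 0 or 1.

0

k=0  ++~+++++~~+++
k=1  ~+++~~~+~++~~
k=2  ++~+~~+++++~~
k=3  ++++~++~~~+~+
k=4  ~~~++++~~++++
k=5  ~~++~~+~++~~+
k=6  ~+++~+++++~++
k=7  ++~+++~~~++++
k=8  ~+++~+~~++~~~
k=9  ++~+++~+++~~~
k=10  ++++~+++~+~~+
k=11  ~~~+++~+++~++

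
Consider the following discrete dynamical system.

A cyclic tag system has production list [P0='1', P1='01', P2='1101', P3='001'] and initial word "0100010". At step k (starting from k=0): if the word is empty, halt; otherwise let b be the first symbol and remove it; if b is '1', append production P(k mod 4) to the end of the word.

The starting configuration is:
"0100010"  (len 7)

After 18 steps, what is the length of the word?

t=0: "0100010"  (len 7)
t=1: "100010"  (len 6)
t=2: "0001001"  (len 7)
t=3: "001001"  (len 6)
t=4: "01001"  (len 5)
t=5: "1001"  (len 4)
t=6: "00101"  (len 5)
t=7: "0101"  (len 4)
t=8: "101"  (len 3)
t=9: "011"  (len 3)
t=10: "11"  (len 2)
t=11: "11101"  (len 5)
t=12: "1101001"  (len 7)
t=13: "1010011"  (len 7)
t=14: "01001101"  (len 8)
t=15: "1001101"  (len 7)
t=16: "001101001"  (len 9)
t=17: "01101001"  (len 8)
t=18: "1101001"  (len 7)

7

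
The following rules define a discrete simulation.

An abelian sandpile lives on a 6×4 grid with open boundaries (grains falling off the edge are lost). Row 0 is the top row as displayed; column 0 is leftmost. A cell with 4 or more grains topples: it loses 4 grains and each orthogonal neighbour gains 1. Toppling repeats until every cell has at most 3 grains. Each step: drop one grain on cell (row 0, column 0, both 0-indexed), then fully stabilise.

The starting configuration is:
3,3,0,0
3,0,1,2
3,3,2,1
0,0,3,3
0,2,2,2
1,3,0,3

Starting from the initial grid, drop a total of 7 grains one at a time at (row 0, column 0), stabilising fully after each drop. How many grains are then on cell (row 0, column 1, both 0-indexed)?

2

[0] 3,3,0,0
3,0,1,2
3,3,2,1
0,0,3,3
0,2,2,2
1,3,0,3
[1] 2,0,1,0
1,3,1,2
1,0,3,1
1,1,3,3
0,2,2,2
1,3,0,3
[2] 3,0,1,0
1,3,1,2
1,0,3,1
1,1,3,3
0,2,2,2
1,3,0,3
[3] 0,1,1,0
2,3,1,2
1,0,3,1
1,1,3,3
0,2,2,2
1,3,0,3
[4] 1,1,1,0
2,3,1,2
1,0,3,1
1,1,3,3
0,2,2,2
1,3,0,3
[5] 2,1,1,0
2,3,1,2
1,0,3,1
1,1,3,3
0,2,2,2
1,3,0,3
[6] 3,1,1,0
2,3,1,2
1,0,3,1
1,1,3,3
0,2,2,2
1,3,0,3
[7] 0,2,1,0
3,3,1,2
1,0,3,1
1,1,3,3
0,2,2,2
1,3,0,3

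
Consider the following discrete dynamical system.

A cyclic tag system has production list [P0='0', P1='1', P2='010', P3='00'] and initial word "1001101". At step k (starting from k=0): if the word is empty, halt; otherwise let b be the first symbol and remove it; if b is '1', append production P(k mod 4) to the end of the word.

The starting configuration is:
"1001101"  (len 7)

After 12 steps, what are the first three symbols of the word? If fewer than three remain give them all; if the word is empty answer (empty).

10

k=0  "1001101"  (len 7)
k=1  "0011010"  (len 7)
k=2  "011010"  (len 6)
k=3  "11010"  (len 5)
k=4  "101000"  (len 6)
k=5  "010000"  (len 6)
k=6  "10000"  (len 5)
k=7  "0000010"  (len 7)
k=8  "000010"  (len 6)
k=9  "00010"  (len 5)
k=10  "0010"  (len 4)
k=11  "010"  (len 3)
k=12  "10"  (len 2)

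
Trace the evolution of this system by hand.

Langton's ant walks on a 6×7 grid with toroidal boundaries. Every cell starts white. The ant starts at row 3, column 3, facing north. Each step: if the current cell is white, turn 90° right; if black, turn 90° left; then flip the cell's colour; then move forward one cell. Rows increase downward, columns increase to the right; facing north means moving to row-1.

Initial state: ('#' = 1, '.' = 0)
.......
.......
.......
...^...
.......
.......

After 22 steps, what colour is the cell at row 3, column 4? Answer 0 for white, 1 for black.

1

step 0: .......
.......
.......
...^...
.......
.......
step 1: .......
.......
.......
...#>..
.......
.......
step 2: .......
.......
.......
...##..
....v..
.......
step 3: .......
.......
.......
...##..
...<#..
.......
step 4: .......
.......
.......
...^#..
...##..
.......
step 5: .......
.......
.......
..<.#..
...##..
.......
step 6: .......
.......
..^....
..#.#..
...##..
.......
step 7: .......
.......
..#>...
..#.#..
...##..
.......
step 8: .......
.......
..##...
..#v#..
...##..
.......
step 9: .......
.......
..##...
..<##..
...##..
.......
step 10: .......
.......
..##...
...##..
..v##..
.......
step 11: .......
.......
..##...
...##..
.<###..
.......
step 12: .......
.......
..##...
.^.##..
.####..
.......
step 13: .......
.......
..##...
.#>##..
.####..
.......
step 14: .......
.......
..##...
.####..
.#v##..
.......
step 15: .......
.......
..##...
.####..
.#.>#..
.......
step 16: .......
.......
..##...
.##^#..
.#..#..
.......
step 17: .......
.......
..##...
.#<.#..
.#..#..
.......
step 18: .......
.......
..##...
.#..#..
.#v.#..
.......
step 19: .......
.......
..##...
.#..#..
.<#.#..
.......
step 20: .......
.......
..##...
.#..#..
..#.#..
.v.....
step 21: .......
.......
..##...
.#..#..
..#.#..
<#.....
step 22: .......
.......
..##...
.#..#..
^.#.#..
##.....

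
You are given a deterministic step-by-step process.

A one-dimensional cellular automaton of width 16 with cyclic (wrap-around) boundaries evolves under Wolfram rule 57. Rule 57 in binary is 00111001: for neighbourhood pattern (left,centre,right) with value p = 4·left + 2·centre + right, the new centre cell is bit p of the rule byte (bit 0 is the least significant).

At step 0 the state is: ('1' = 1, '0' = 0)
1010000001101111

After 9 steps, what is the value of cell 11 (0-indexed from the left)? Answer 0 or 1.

[0] 1010000001101111
[1] 0101111101011000
[2] 0011000010110111
[3] 1010111001101100
[4] 0101100101011010
[5] 0011010010110101
[6] 1010101001101010
[7] 0101010101010101
[8] 1010101010101010
[9] 0101010101010101

1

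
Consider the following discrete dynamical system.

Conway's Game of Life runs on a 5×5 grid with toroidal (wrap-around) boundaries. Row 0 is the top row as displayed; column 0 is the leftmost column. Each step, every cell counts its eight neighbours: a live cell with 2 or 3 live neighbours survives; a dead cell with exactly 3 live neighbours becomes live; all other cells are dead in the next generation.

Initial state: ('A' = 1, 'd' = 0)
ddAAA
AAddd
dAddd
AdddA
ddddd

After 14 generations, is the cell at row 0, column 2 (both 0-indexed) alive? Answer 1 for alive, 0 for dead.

t=0: ddAAA
AAddd
dAddd
AdddA
ddddd
t=1: AAAAA
AAdAA
dAddA
Adddd
Adddd
t=2: ddddd
ddddd
dAAAd
AAddA
ddAAd
t=3: ddddd
ddAdd
dAAAA
AdddA
AAAAA
t=4: AdddA
dAAdd
dAAdA
ddddd
dAAAd
t=5: AdddA
ddAdA
AAAAd
Adddd
AAAAA
t=6: ddddd
ddAdd
AdAAd
ddddd
ddAAd
t=7: ddAAd
dAAAd
dAAAd
dAddA
ddddd
t=8: dAdAd
ddddA
ddddA
AAdAd
ddAAd
t=9: dddAA
AddAA
dddAA
AAdAd
AddAd
t=10: ddAdd
AdAdd
dAddd
AAdAd
AAdAd
t=11: AdAAA
ddAdd
ddddA
ddddd
AddAd
t=12: AdAdd
AAAdd
ddddd
ddddA
AAAAd
t=13: ddddd
AdAdd
AAddd
AAAAA
AdAAd
t=14: ddAAA
Adddd
ddddd
ddddd
Adddd

1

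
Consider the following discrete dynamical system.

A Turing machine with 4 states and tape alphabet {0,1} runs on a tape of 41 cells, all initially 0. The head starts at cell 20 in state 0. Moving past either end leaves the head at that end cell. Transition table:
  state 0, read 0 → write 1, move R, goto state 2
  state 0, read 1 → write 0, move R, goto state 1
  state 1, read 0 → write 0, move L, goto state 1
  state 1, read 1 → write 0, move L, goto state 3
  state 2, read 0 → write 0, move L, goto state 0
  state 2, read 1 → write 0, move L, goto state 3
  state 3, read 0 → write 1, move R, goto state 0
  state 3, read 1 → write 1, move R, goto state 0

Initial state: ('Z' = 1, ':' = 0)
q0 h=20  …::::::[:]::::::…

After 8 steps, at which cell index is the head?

step 0: q0 h=20  …::::::[:]::::::…
step 1: q2 h=21  …:::::Z[:]::::::…
step 2: q0 h=20  …::::::[Z]::::::…
step 3: q1 h=21  …::::::[:]::::::…
step 4: q1 h=20  …::::::[:]::::::…
step 5: q1 h=19  …::::::[:]::::::…
step 6: q1 h=18  …::::::[:]::::::…
step 7: q1 h=17  …::::::[:]::::::…
step 8: q1 h=16  …::::::[:]::::::…

16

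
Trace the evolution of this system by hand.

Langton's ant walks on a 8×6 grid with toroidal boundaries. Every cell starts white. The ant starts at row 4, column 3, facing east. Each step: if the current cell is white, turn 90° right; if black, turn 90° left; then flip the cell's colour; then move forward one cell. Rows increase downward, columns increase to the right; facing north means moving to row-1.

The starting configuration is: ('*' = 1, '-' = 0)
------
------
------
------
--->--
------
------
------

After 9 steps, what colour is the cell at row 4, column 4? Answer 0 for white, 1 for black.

k=0  ------
------
------
------
--->--
------
------
------
k=1  ------
------
------
------
---*--
---v--
------
------
k=2  ------
------
------
------
---*--
--<*--
------
------
k=3  ------
------
------
------
--^*--
--**--
------
------
k=4  ------
------
------
------
--*>--
--**--
------
------
k=5  ------
------
------
---^--
--*---
--**--
------
------
k=6  ------
------
------
---*>-
--*---
--**--
------
------
k=7  ------
------
------
---**-
--*-v-
--**--
------
------
k=8  ------
------
------
---**-
--*<*-
--**--
------
------
k=9  ------
------
------
---^*-
--***-
--**--
------
------

1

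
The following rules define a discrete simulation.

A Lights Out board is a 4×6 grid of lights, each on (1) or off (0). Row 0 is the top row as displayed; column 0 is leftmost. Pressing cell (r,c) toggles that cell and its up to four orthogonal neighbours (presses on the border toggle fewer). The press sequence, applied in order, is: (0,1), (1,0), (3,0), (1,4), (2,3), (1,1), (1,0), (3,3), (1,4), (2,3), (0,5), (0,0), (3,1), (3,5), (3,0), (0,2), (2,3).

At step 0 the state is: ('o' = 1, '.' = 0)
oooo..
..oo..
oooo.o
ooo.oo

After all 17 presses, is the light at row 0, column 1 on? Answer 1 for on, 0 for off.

1

gen 0: oooo..
..oo..
oooo.o
ooo.oo
gen 1: ...o..
.ooo..
oooo.o
ooo.oo
gen 2: o..o..
o.oo..
.ooo.o
ooo.oo
gen 3: o..o..
o.oo..
oooo.o
..o.oo
gen 4: o..oo.
o.o.oo
oooooo
..o.oo
gen 5: o..oo.
o.oooo
oo...o
..oooo
gen 6: oo.oo.
.o.ooo
o....o
..oooo
gen 7: .o.oo.
o..ooo
.....o
..oooo
gen 8: .o.oo.
o..ooo
...o.o
.....o
gen 9: .o.o..
o.....
...ooo
.....o
gen 10: .o.o..
o..o..
..o..o
...o.o
gen 11: .o.ooo
o..o.o
..o..o
...o.o
gen 12: o..ooo
...o.o
..o..o
...o.o
gen 13: o..ooo
...o.o
.oo..o
oooo.o
gen 14: o..ooo
...o.o
.oo...
ooooo.
gen 15: o..ooo
...o.o
ooo...
..ooo.
gen 16: ooo.oo
..oo.o
ooo...
..ooo.
gen 17: ooo.oo
..o..o
oo.oo.
..o.o.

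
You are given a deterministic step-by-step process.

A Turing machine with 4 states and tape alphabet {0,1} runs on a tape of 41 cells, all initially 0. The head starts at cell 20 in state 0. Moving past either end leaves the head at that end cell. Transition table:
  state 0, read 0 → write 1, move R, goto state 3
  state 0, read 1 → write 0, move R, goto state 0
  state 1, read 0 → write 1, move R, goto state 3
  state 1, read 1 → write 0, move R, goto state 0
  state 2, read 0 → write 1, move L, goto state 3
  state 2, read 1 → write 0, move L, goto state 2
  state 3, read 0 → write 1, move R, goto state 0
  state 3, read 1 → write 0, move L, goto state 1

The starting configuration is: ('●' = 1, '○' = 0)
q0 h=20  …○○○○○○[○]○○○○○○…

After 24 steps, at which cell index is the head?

40

0) q0 h=20  …○○○○○○[○]○○○○○○…
1) q3 h=21  …○○○○○●[○]○○○○○○…
2) q0 h=22  …○○○○●●[○]○○○○○○…
3) q3 h=23  …○○○●●●[○]○○○○○○…
4) q0 h=24  …○○●●●●[○]○○○○○○…
5) q3 h=25  …○●●●●●[○]○○○○○○…
6) q0 h=26  …●●●●●●[○]○○○○○○…
7) q3 h=27  …●●●●●●[○]○○○○○○…
8) q0 h=28  …●●●●●●[○]○○○○○○…
9) q3 h=29  …●●●●●●[○]○○○○○○…
10) q0 h=30  …●●●●●●[○]○○○○○○…
11) q3 h=31  …●●●●●●[○]○○○○○○…
12) q0 h=32  …●●●●●●[○]○○○○○○…
13) q3 h=33  …●●●●●●[○]○○○○○○…
14) q0 h=34  …●●●●●●[○]○○○○○○|
15) q3 h=35  …●●●●●●[○]○○○○○|
16) q0 h=36  …●●●●●●[○]○○○○|
17) q3 h=37  …●●●●●●[○]○○○|
18) q0 h=38  …●●●●●●[○]○○|
19) q3 h=39  …●●●●●●[○]○|
20) q0 h=40  …●●●●●●[○]|
21) q3 h=40  …●●●●●●[●]|
22) q1 h=39  …●●●●●●[●]○|
23) q0 h=40  …●●●●●○[○]|
24) q3 h=40  …●●●●●○[●]|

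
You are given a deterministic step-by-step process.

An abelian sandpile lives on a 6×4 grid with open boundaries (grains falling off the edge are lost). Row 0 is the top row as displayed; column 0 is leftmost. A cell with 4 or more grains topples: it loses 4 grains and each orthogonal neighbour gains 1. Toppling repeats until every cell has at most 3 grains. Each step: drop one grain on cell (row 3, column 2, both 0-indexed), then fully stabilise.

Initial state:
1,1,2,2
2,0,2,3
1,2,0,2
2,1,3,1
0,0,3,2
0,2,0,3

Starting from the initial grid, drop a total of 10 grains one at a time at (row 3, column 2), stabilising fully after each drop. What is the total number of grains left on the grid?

k=0  1,1,2,2
2,0,2,3
1,2,0,2
2,1,3,1
0,0,3,2
0,2,0,3
k=1  1,1,2,2
2,0,2,3
1,2,1,2
2,2,1,2
0,1,0,3
0,2,1,3
k=2  1,1,2,2
2,0,2,3
1,2,1,2
2,2,2,2
0,1,0,3
0,2,1,3
k=3  1,1,2,2
2,0,2,3
1,2,1,2
2,2,3,2
0,1,0,3
0,2,1,3
k=4  1,1,2,2
2,0,2,3
1,2,2,2
2,3,0,3
0,1,1,3
0,2,1,3
k=5  1,1,2,2
2,0,2,3
1,2,2,2
2,3,1,3
0,1,1,3
0,2,1,3
k=6  1,1,2,2
2,0,2,3
1,2,2,2
2,3,2,3
0,1,1,3
0,2,1,3
k=7  1,1,2,2
2,0,2,3
1,2,2,2
2,3,3,3
0,1,1,3
0,2,1,3
k=8  1,1,2,2
2,0,2,3
1,3,3,3
3,0,2,1
0,2,3,1
0,2,2,0
k=9  1,1,2,2
2,0,2,3
1,3,3,3
3,0,3,1
0,2,3,1
0,2,2,0
k=10  1,1,3,3
2,2,0,1
2,0,3,1
3,2,2,3
0,3,0,2
0,2,3,0

39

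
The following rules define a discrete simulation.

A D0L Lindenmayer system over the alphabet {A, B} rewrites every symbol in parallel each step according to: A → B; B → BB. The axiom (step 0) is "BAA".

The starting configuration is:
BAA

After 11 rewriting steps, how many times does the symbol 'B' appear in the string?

4096

step 0: BAA
step 1: BBBB
step 2: BBBBBBBB
step 3: BBBBBBBBBBBBBBBB
step 4: BBBBBBBBBBBBBBBBBBBBBBBBBBBBBBBB
step 5: BBBBBBBBBBBBBBBBBBBBBBBBBBBBBBBBBBBBBBBBBBBBBBBBBBBBBBBBBBBBBBBB
step 6: BBBBBBBBBBBBBBBBBBBBBBBBBBBBBBBBBBBBBBBBBBBBBBBBBBBBBBBBBB…BBBBBBBBBBBBBBBBBBBBBBBBBBBBBBBBBBBBBBBBBBBBBBBBBBBBBBBBBB  (len 128)
step 7: BBBBBBBBBBBBBBBBBBBBBBBBBBBBBBBBBBBBBBBBBBBBBBBBBBBBBBBBBB…BBBBBBBBBBBBBBBBBBBBBBBBBBBBBBBBBBBBBBBBBBBBBBBBBBBBBBBBBB  (len 256)
step 8: BBBBBBBBBBBBBBBBBBBBBBBBBBBBBBBBBBBBBBBBBBBBBBBBBBBBBBBBBB…BBBBBBBBBBBBBBBBBBBBBBBBBBBBBBBBBBBBBBBBBBBBBBBBBBBBBBBBBB  (len 512)
step 9: BBBBBBBBBBBBBBBBBBBBBBBBBBBBBBBBBBBBBBBBBBBBBBBBBBBBBBBBBB…BBBBBBBBBBBBBBBBBBBBBBBBBBBBBBBBBBBBBBBBBBBBBBBBBBBBBBBBBB  (len 1024)
step 10: BBBBBBBBBBBBBBBBBBBBBBBBBBBBBBBBBBBBBBBBBBBBBBBBBBBBBBBBBB…BBBBBBBBBBBBBBBBBBBBBBBBBBBBBBBBBBBBBBBBBBBBBBBBBBBBBBBBBB  (len 2048)
step 11: BBBBBBBBBBBBBBBBBBBBBBBBBBBBBBBBBBBBBBBBBBBBBBBBBBBBBBBBBB…BBBBBBBBBBBBBBBBBBBBBBBBBBBBBBBBBBBBBBBBBBBBBBBBBBBBBBBBBB  (len 4096)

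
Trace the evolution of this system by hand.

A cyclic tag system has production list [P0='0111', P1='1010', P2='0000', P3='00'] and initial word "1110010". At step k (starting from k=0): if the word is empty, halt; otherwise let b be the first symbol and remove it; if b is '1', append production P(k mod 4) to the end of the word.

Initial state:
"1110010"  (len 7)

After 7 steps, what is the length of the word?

0) "1110010"  (len 7)
1) "1100100111"  (len 10)
2) "1001001111010"  (len 13)
3) "0010011110100000"  (len 16)
4) "010011110100000"  (len 15)
5) "10011110100000"  (len 14)
6) "00111101000001010"  (len 17)
7) "0111101000001010"  (len 16)

16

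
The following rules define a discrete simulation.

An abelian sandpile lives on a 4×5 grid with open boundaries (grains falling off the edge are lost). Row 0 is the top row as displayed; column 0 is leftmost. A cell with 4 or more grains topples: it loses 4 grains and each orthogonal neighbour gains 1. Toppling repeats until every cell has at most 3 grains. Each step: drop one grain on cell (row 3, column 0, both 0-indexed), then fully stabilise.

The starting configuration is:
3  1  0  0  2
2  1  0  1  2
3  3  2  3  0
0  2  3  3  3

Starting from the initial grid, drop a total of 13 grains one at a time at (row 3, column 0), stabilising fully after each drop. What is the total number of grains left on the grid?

k=0  3  1  0  0  2
2  1  0  1  2
3  3  2  3  0
0  2  3  3  3
k=1  3  1  0  0  2
2  1  0  1  2
3  3  2  3  0
1  2  3  3  3
k=2  3  1  0  0  2
2  1  0  1  2
3  3  2  3  0
2  2  3  3  3
k=3  3  1  0  0  2
2  1  0  1  2
3  3  2  3  0
3  2  3  3  3
k=4  3  1  0  0  2
3  2  1  2  2
1  2  1  1  2
2  1  2  2  0
k=5  3  1  0  0  2
3  2  1  2  2
1  2  1  1  2
3  1  2  2  0
k=6  3  1  0  0  2
3  2  1  2  2
2  2  1  1  2
0  2  2  2  0
k=7  3  1  0  0  2
3  2  1  2  2
2  2  1  1  2
1  2  2  2  0
k=8  3  1  0  0  2
3  2  1  2  2
2  2  1  1  2
2  2  2  2  0
k=9  3  1  0  0  2
3  2  1  2  2
2  2  1  1  2
3  2  2  2  0
k=10  3  1  0  0  2
3  2  1  2  2
3  2  1  1  2
0  3  2  2  0
k=11  3  1  0  0  2
3  2  1  2  2
3  2  1  1  2
1  3  2  2  0
k=12  3  1  0  0  2
3  2  1  2  2
3  2  1  1  2
2  3  2  2  0
k=13  3  1  0  0  2
3  2  1  2  2
3  2  1  1  2
3  3  2  2  0

35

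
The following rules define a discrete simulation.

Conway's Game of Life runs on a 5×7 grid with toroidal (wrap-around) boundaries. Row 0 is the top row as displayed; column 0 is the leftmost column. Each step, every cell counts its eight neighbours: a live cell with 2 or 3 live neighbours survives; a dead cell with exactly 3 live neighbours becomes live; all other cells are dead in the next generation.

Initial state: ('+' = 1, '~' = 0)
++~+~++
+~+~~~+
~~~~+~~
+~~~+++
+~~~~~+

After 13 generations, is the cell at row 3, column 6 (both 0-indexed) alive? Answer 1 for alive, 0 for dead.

[0] ++~+~++
+~+~~~+
~~~~+~~
+~~~+++
+~~~~~+
[1] ~~+~~+~
~~+++~~
~+~++~~
+~~~+~~
~~~~~~~
[2] ~~+~+~~
~+~~~+~
~+~~~+~
~~~++~~
~~~~~~~
[3] ~~~~~~~
~++~++~
~~+~~+~
~~~~+~~
~~~~+~~
[4] ~~~+++~
~+++++~
~++~~+~
~~~+++~
~~~~~~~
[5] ~~~~~+~
~+~~~~+
~+~~~~+
~~++++~
~~~~~~~
[6] ~~~~~~~
~~~~~++
~+~++~+
~~++++~
~~~+~+~
[7] ~~~~+++
+~~~+++
+~~~~~+
~~~~~~+
~~++~+~
[8] +~~~~~~
~~~~+~~
~~~~~~~
+~~~~++
~~~+~~~
[9] ~~~~~~~
~~~~~~~
~~~~~++
~~~~~~+
+~~~~~~
[10] ~~~~~~~
~~~~~~~
~~~~~++
+~~~~++
~~~~~~~
[11] ~~~~~~~
~~~~~~~
+~~~~+~
+~~~~+~
~~~~~~+
[12] ~~~~~~~
~~~~~~~
~~~~~~~
+~~~~+~
~~~~~~+
[13] ~~~~~~~
~~~~~~~
~~~~~~~
~~~~~~+
~~~~~~+

1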